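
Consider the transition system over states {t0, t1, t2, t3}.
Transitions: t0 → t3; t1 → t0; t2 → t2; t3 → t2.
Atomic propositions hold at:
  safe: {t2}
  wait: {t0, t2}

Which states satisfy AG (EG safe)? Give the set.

EG safe: greatest fixpoint, start Z0 = {t2}, keep only states in Sat with some successor in Z. Already a fixed point.
Sat(EG safe) = {t2}
AG (EG safe): greatest fixpoint, start Z0 = {t2}, keep only states in Sat with every successor in Z. Already a fixed point.
Sat(AG (EG safe)) = {t2}

{t2}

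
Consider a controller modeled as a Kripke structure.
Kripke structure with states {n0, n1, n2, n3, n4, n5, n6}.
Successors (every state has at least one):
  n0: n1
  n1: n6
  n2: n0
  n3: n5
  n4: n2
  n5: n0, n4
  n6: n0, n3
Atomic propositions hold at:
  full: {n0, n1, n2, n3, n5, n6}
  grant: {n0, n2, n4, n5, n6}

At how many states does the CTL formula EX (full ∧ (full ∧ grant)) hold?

Sat(full ∧ grant) = {n0, n2, n5, n6}
Sat(full ∧ (full ∧ grant)) = {n0, n2, n5, n6}
Sat(EX (full ∧ (full ∧ grant))) = {s : some successor in {n0, n2, n5, n6}} = {n1, n2, n3, n4, n5, n6}
|Sat(EX (full ∧ (full ∧ grant)))| = |{n1, n2, n3, n4, n5, n6}| = 6.

6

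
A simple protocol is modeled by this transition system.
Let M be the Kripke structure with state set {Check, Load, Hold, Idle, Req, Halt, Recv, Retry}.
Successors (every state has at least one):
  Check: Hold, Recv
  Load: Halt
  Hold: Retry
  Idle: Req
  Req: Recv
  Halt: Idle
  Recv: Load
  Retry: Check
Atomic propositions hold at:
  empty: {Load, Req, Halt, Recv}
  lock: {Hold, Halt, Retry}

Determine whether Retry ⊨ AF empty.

AF empty: least fixpoint, start Z0 = {Load, Req, Halt, Recv}, add states with every successor in Z. Z1 = {Load, Idle, Req, Halt, Recv}; fixed.
Sat(AF empty) = {Load, Idle, Req, Halt, Recv}
Retry ∉ Sat(AF empty) = {Load, Idle, Req, Halt, Recv}, so the formula does not hold at Retry.

No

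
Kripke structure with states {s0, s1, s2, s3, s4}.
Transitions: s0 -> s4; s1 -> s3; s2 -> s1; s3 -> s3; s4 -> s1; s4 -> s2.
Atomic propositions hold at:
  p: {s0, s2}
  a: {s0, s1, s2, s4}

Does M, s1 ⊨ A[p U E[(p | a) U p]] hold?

No

Sat(p | a) = {s0, s1, s2, s4}
E[(p | a) U p]: least fixpoint, start Z0 = Sat(p) = {s0, s2}, add states in Sat(p | a) with some successor in Z. Z1 = {s0, s2, s4}; fixed.
Sat(E[(p | a) U p]) = {s0, s2, s4}
A[p U E[(p | a) U p]]: least fixpoint, start Z0 = Sat(E[(p | a) U p]) = {s0, s2, s4}, add states in Sat(p) with every successor in Z. Already a fixed point.
Sat(A[p U E[(p | a) U p]]) = {s0, s2, s4}
s1 ∉ Sat(A[p U E[(p | a) U p]]) = {s0, s2, s4}, so the formula does not hold at s1.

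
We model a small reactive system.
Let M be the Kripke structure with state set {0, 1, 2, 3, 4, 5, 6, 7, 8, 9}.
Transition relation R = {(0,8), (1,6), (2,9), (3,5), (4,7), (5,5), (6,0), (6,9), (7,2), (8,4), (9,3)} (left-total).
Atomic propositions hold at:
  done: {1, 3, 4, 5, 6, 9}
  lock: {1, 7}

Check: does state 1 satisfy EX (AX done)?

No

Sat(AX done) = {s : every successor in {1, 3, 4, 5, 6, 9}} = {1, 2, 3, 5, 8, 9}
Sat(EX (AX done)) = {s : some successor in {1, 2, 3, 5, 8, 9}} = {0, 2, 3, 5, 6, 7, 9}
1 ∉ Sat(EX (AX done)) = {0, 2, 3, 5, 6, 7, 9}, so the formula does not hold at 1.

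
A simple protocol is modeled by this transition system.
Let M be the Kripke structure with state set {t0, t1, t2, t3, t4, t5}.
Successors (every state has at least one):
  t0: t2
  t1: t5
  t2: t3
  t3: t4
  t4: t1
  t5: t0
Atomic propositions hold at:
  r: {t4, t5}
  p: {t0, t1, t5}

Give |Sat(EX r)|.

2

Sat(EX r) = {s : some successor in {t4, t5}} = {t1, t3}
|Sat(EX r)| = |{t1, t3}| = 2.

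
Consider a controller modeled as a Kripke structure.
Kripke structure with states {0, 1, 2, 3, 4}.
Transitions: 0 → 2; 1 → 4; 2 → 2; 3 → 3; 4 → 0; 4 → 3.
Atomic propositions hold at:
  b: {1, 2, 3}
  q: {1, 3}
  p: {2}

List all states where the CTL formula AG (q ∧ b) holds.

Sat(q ∧ b) = {1, 3}
AG (q ∧ b): greatest fixpoint, start Z0 = {1, 3}, keep only states in Sat with every successor in Z. Z1 = {3}; fixed.
Sat(AG (q ∧ b)) = {3}

{3}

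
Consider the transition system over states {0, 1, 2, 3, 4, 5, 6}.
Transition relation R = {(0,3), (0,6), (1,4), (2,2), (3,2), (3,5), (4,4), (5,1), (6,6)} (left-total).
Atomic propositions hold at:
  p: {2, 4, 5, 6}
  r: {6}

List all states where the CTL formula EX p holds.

{0, 1, 2, 3, 4, 6}

Sat(EX p) = {s : some successor in {2, 4, 5, 6}} = {0, 1, 2, 3, 4, 6}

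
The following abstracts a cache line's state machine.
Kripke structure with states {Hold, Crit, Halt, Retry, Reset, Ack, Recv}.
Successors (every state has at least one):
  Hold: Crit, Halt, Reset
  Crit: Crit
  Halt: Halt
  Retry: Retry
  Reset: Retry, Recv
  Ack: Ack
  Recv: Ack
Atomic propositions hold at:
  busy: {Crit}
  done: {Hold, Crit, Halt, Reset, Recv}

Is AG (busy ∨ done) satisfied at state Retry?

No

Sat(busy ∨ done) = {Hold, Crit, Halt, Reset, Recv}
AG (busy ∨ done): greatest fixpoint, start Z0 = {Hold, Crit, Halt, Reset, Recv}, keep only states in Sat with every successor in Z. Z1 = {Hold, Crit, Halt}; Z2 = {Crit, Halt}; fixed.
Sat(AG (busy ∨ done)) = {Crit, Halt}
Retry ∉ Sat(AG (busy ∨ done)) = {Crit, Halt}, so the formula does not hold at Retry.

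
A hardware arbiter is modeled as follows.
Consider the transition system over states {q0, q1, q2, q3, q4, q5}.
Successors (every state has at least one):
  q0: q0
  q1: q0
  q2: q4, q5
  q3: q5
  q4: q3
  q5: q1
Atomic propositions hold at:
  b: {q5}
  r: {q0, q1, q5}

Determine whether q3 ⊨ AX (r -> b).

Sat(r -> b) = {q2, q3, q4, q5}
Sat(AX (r -> b)) = {s : every successor in {q2, q3, q4, q5}} = {q2, q3, q4}
q3 ∈ Sat(AX (r -> b)) = {q2, q3, q4}, so the formula holds at q3.

Yes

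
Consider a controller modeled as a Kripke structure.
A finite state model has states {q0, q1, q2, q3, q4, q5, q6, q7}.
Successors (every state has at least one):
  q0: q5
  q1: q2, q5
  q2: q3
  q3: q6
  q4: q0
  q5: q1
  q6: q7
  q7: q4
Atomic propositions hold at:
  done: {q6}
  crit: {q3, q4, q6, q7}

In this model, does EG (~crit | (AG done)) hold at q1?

Sat(~crit) = {q0, q1, q2, q5}
AG done: greatest fixpoint, start Z0 = {q6}, keep only states in Sat with every successor in Z. Z1 = ∅; fixed.
Sat(AG done) = ∅
Sat(~crit | (AG done)) = {q0, q1, q2, q5}
EG (~crit | (AG done)): greatest fixpoint, start Z0 = {q0, q1, q2, q5}, keep only states in Sat with some successor in Z. Z1 = {q0, q1, q5}; fixed.
Sat(EG (~crit | (AG done))) = {q0, q1, q5}
q1 ∈ Sat(EG (~crit | (AG done))) = {q0, q1, q5}, so the formula holds at q1.

Yes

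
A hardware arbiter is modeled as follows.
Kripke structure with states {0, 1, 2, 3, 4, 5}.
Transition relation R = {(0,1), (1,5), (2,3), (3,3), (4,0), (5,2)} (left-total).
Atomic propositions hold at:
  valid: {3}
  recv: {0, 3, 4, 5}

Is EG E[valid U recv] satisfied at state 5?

E[valid U recv]: least fixpoint, start Z0 = Sat(recv) = {0, 3, 4, 5}, add states in Sat(valid) with some successor in Z. Already a fixed point.
Sat(E[valid U recv]) = {0, 3, 4, 5}
EG E[valid U recv]: greatest fixpoint, start Z0 = {0, 3, 4, 5}, keep only states in Sat with some successor in Z. Z1 = {3, 4}; Z2 = {3}; fixed.
Sat(EG E[valid U recv]) = {3}
5 ∉ Sat(EG E[valid U recv]) = {3}, so the formula does not hold at 5.

No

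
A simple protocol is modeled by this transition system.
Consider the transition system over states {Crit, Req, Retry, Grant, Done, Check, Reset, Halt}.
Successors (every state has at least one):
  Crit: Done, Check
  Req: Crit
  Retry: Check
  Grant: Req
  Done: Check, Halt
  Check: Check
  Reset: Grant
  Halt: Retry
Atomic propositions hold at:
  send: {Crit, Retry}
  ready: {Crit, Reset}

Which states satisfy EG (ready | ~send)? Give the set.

{Crit, Req, Grant, Done, Check, Reset}

Sat(~send) = {Req, Grant, Done, Check, Reset, Halt}
Sat(ready | ~send) = {Crit, Req, Grant, Done, Check, Reset, Halt}
EG (ready | ~send): greatest fixpoint, start Z0 = {Crit, Req, Grant, Done, Check, Reset, Halt}, keep only states in Sat with some successor in Z. Z1 = {Crit, Req, Grant, Done, Check, Reset}; fixed.
Sat(EG (ready | ~send)) = {Crit, Req, Grant, Done, Check, Reset}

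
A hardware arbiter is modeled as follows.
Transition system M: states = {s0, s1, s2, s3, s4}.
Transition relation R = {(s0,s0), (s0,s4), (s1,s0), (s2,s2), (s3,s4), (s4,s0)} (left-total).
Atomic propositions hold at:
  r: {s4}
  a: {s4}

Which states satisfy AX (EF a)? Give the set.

EF a: least fixpoint, start Z0 = {s4}, add states with some successor in Z. Z1 = {s0, s3, s4}; Z2 = {s0, s1, s3, s4}; fixed.
Sat(EF a) = {s0, s1, s3, s4}
Sat(AX (EF a)) = {s : every successor in {s0, s1, s3, s4}} = {s0, s1, s3, s4}

{s0, s1, s3, s4}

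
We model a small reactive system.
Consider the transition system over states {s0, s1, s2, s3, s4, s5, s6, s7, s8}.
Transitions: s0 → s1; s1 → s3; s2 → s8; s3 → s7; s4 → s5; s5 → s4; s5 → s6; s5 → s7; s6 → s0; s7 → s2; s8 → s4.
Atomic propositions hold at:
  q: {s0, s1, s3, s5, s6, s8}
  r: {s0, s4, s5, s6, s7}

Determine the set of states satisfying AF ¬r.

{s0, s1, s2, s3, s6, s7, s8}

Sat(¬r) = {s1, s2, s3, s8}
AF ¬r: least fixpoint, start Z0 = {s1, s2, s3, s8}, add states with every successor in Z. Z1 = {s0, s1, s2, s3, s7, s8}; Z2 = {s0, s1, s2, s3, s6, s7, s8}; fixed.
Sat(AF ¬r) = {s0, s1, s2, s3, s6, s7, s8}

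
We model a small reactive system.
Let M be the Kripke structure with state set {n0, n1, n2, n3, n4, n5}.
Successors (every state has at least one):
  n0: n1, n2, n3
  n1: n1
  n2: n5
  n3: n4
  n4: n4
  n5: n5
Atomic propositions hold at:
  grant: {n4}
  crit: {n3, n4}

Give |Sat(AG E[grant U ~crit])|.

3

Sat(~crit) = {n0, n1, n2, n5}
E[grant U ~crit]: least fixpoint, start Z0 = Sat(~crit) = {n0, n1, n2, n5}, add states in Sat(grant) with some successor in Z. Already a fixed point.
Sat(E[grant U ~crit]) = {n0, n1, n2, n5}
AG E[grant U ~crit]: greatest fixpoint, start Z0 = {n0, n1, n2, n5}, keep only states in Sat with every successor in Z. Z1 = {n1, n2, n5}; fixed.
Sat(AG E[grant U ~crit]) = {n1, n2, n5}
|Sat(AG E[grant U ~crit])| = |{n1, n2, n5}| = 3.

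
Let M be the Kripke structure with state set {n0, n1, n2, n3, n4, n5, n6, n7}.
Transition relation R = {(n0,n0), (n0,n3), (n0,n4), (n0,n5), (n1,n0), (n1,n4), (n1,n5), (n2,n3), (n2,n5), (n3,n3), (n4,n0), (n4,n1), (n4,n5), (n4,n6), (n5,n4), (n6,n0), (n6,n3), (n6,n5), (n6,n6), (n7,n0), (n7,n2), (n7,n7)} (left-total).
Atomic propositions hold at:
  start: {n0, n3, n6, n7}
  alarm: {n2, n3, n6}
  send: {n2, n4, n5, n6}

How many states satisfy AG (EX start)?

1

Sat(EX start) = {s : some successor in {n0, n3, n6, n7}} = {n0, n1, n2, n3, n4, n6, n7}
AG (EX start): greatest fixpoint, start Z0 = {n0, n1, n2, n3, n4, n6, n7}, keep only states in Sat with every successor in Z. Z1 = {n3, n7}; Z2 = {n3}; fixed.
Sat(AG (EX start)) = {n3}
|Sat(AG (EX start))| = |{n3}| = 1.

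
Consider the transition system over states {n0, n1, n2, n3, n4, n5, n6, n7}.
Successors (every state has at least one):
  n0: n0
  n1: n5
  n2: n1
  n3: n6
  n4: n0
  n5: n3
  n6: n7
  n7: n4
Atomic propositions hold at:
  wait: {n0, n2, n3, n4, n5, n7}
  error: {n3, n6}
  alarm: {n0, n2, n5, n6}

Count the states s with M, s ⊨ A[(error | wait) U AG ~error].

Sat(error | wait) = {n0, n2, n3, n4, n5, n6, n7}
Sat(~error) = {n0, n1, n2, n4, n5, n7}
AG ~error: greatest fixpoint, start Z0 = {n0, n1, n2, n4, n5, n7}, keep only states in Sat with every successor in Z. Z1 = {n0, n1, n2, n4, n7}; Z2 = {n0, n2, n4, n7}; Z3 = {n0, n4, n7}; fixed.
Sat(AG ~error) = {n0, n4, n7}
A[(error | wait) U AG ~error]: least fixpoint, start Z0 = Sat(AG ~error) = {n0, n4, n7}, add states in Sat(error | wait) with every successor in Z. Z1 = {n0, n4, n6, n7}; Z2 = {n0, n3, n4, n6, n7}; Z3 = {n0, n3, n4, n5, n6, n7}; fixed.
Sat(A[(error | wait) U AG ~error]) = {n0, n3, n4, n5, n6, n7}
|Sat(A[(error | wait) U AG ~error])| = |{n0, n3, n4, n5, n6, n7}| = 6.

6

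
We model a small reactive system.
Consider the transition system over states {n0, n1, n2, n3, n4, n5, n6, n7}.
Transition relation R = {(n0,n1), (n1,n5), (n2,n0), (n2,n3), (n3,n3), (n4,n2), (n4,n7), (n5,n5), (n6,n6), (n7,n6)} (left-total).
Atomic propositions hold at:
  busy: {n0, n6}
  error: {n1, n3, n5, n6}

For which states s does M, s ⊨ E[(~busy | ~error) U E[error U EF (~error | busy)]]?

Sat(~busy) = {n1, n2, n3, n4, n5, n7}
Sat(~error) = {n0, n2, n4, n7}
Sat(~busy | ~error) = {n0, n1, n2, n3, n4, n5, n7}
Sat(~error | busy) = {n0, n2, n4, n6, n7}
EF (~error | busy): least fixpoint, start Z0 = {n0, n2, n4, n6, n7}, add states with some successor in Z. Already a fixed point.
Sat(EF (~error | busy)) = {n0, n2, n4, n6, n7}
E[error U EF (~error | busy)]: least fixpoint, start Z0 = Sat(EF (~error | busy)) = {n0, n2, n4, n6, n7}, add states in Sat(error) with some successor in Z. Already a fixed point.
Sat(E[error U EF (~error | busy)]) = {n0, n2, n4, n6, n7}
E[(~busy | ~error) U E[error U EF (~error | busy)]]: least fixpoint, start Z0 = Sat(E[error U EF (~error | busy)]) = {n0, n2, n4, n6, n7}, add states in Sat(~busy | ~error) with some successor in Z. Already a fixed point.
Sat(E[(~busy | ~error) U E[error U EF (~error | busy)]]) = {n0, n2, n4, n6, n7}

{n0, n2, n4, n6, n7}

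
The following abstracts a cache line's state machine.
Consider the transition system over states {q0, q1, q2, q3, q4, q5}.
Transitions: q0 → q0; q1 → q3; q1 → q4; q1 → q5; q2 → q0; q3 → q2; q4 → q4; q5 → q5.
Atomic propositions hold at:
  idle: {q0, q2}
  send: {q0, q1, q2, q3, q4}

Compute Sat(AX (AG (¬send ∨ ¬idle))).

Sat(¬send) = {q5}
Sat(¬idle) = {q1, q3, q4, q5}
Sat(¬send ∨ ¬idle) = {q1, q3, q4, q5}
AG (¬send ∨ ¬idle): greatest fixpoint, start Z0 = {q1, q3, q4, q5}, keep only states in Sat with every successor in Z. Z1 = {q1, q4, q5}; Z2 = {q4, q5}; fixed.
Sat(AG (¬send ∨ ¬idle)) = {q4, q5}
Sat(AX (AG (¬send ∨ ¬idle))) = {s : every successor in {q4, q5}} = {q4, q5}

{q4, q5}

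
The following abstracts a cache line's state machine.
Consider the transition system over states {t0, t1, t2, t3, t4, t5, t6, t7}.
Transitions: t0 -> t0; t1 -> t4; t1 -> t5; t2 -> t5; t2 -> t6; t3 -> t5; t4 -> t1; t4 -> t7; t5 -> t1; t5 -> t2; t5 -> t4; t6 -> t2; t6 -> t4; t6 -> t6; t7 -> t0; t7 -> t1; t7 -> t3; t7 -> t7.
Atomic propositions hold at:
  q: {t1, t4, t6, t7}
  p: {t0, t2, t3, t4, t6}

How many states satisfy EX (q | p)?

Sat(q | p) = {t0, t1, t2, t3, t4, t6, t7}
Sat(EX (q | p)) = {s : some successor in {t0, t1, t2, t3, t4, t6, t7}} = {t0, t1, t2, t4, t5, t6, t7}
|Sat(EX (q | p))| = |{t0, t1, t2, t4, t5, t6, t7}| = 7.

7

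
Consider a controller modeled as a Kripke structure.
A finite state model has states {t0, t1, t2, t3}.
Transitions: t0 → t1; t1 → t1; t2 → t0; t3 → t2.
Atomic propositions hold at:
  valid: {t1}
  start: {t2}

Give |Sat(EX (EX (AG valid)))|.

3

AG valid: greatest fixpoint, start Z0 = {t1}, keep only states in Sat with every successor in Z. Already a fixed point.
Sat(AG valid) = {t1}
Sat(EX (AG valid)) = {s : some successor in {t1}} = {t0, t1}
Sat(EX (EX (AG valid))) = {s : some successor in {t0, t1}} = {t0, t1, t2}
|Sat(EX (EX (AG valid)))| = |{t0, t1, t2}| = 3.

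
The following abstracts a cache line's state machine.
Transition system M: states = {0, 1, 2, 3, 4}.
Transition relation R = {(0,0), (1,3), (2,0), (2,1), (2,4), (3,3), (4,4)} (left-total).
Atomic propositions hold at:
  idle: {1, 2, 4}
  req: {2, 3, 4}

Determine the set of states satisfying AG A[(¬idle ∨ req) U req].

Sat(¬idle) = {0, 3}
Sat(¬idle ∨ req) = {0, 2, 3, 4}
A[(¬idle ∨ req) U req]: least fixpoint, start Z0 = Sat(req) = {2, 3, 4}, add states in Sat(¬idle ∨ req) with every successor in Z. Already a fixed point.
Sat(A[(¬idle ∨ req) U req]) = {2, 3, 4}
AG A[(¬idle ∨ req) U req]: greatest fixpoint, start Z0 = {2, 3, 4}, keep only states in Sat with every successor in Z. Z1 = {3, 4}; fixed.
Sat(AG A[(¬idle ∨ req) U req]) = {3, 4}

{3, 4}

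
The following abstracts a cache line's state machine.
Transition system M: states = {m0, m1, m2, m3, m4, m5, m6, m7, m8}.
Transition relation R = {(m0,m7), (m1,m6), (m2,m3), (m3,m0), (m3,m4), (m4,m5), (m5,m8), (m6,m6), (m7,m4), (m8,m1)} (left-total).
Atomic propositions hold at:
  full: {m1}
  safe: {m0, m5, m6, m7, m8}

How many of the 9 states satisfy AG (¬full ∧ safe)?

1

Sat(¬full) = {m0, m2, m3, m4, m5, m6, m7, m8}
Sat(¬full ∧ safe) = {m0, m5, m6, m7, m8}
AG (¬full ∧ safe): greatest fixpoint, start Z0 = {m0, m5, m6, m7, m8}, keep only states in Sat with every successor in Z. Z1 = {m0, m5, m6}; Z2 = {m6}; fixed.
Sat(AG (¬full ∧ safe)) = {m6}
|Sat(AG (¬full ∧ safe))| = |{m6}| = 1.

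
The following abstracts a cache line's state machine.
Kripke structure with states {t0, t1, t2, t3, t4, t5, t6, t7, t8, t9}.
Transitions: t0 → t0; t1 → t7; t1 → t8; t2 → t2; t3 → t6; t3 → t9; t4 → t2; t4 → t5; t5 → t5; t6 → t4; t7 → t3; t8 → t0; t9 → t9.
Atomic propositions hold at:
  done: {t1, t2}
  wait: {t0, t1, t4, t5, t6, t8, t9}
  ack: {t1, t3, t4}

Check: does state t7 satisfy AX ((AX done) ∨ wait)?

No

Sat(AX done) = {s : every successor in {t1, t2}} = {t2}
Sat((AX done) ∨ wait) = {t0, t1, t2, t4, t5, t6, t8, t9}
Sat(AX ((AX done) ∨ wait)) = {s : every successor in {t0, t1, t2, t4, t5, t6, t8, t9}} = {t0, t2, t3, t4, t5, t6, t8, t9}
t7 ∉ Sat(AX ((AX done) ∨ wait)) = {t0, t2, t3, t4, t5, t6, t8, t9}, so the formula does not hold at t7.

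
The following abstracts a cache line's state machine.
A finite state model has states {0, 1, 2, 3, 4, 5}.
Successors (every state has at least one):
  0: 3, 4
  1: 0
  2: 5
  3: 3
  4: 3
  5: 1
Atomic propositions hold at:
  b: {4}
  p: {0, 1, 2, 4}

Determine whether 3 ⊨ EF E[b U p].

E[b U p]: least fixpoint, start Z0 = Sat(p) = {0, 1, 2, 4}, add states in Sat(b) with some successor in Z. Already a fixed point.
Sat(E[b U p]) = {0, 1, 2, 4}
EF E[b U p]: least fixpoint, start Z0 = {0, 1, 2, 4}, add states with some successor in Z. Z1 = {0, 1, 2, 4, 5}; fixed.
Sat(EF E[b U p]) = {0, 1, 2, 4, 5}
3 ∉ Sat(EF E[b U p]) = {0, 1, 2, 4, 5}, so the formula does not hold at 3.

No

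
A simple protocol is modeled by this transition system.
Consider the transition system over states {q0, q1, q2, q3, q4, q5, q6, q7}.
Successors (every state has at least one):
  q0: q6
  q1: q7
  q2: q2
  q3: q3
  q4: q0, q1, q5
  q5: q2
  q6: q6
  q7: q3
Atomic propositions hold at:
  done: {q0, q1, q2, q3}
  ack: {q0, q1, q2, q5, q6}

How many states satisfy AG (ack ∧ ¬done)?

1

Sat(¬done) = {q4, q5, q6, q7}
Sat(ack ∧ ¬done) = {q5, q6}
AG (ack ∧ ¬done): greatest fixpoint, start Z0 = {q5, q6}, keep only states in Sat with every successor in Z. Z1 = {q6}; fixed.
Sat(AG (ack ∧ ¬done)) = {q6}
|Sat(AG (ack ∧ ¬done))| = |{q6}| = 1.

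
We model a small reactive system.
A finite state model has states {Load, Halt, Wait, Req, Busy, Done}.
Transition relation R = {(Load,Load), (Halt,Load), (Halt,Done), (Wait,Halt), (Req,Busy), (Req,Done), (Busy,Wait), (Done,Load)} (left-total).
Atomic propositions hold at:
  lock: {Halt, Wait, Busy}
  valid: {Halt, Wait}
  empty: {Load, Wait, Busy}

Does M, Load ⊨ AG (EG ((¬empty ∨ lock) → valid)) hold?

Yes

Sat(¬empty) = {Halt, Req, Done}
Sat(¬empty ∨ lock) = {Halt, Wait, Req, Busy, Done}
Sat((¬empty ∨ lock) → valid) = {Load, Halt, Wait}
EG ((¬empty ∨ lock) → valid): greatest fixpoint, start Z0 = {Load, Halt, Wait}, keep only states in Sat with some successor in Z. Already a fixed point.
Sat(EG ((¬empty ∨ lock) → valid)) = {Load, Halt, Wait}
AG (EG ((¬empty ∨ lock) → valid)): greatest fixpoint, start Z0 = {Load, Halt, Wait}, keep only states in Sat with every successor in Z. Z1 = {Load, Wait}; Z2 = {Load}; fixed.
Sat(AG (EG ((¬empty ∨ lock) → valid))) = {Load}
Load ∈ Sat(AG (EG ((¬empty ∨ lock) → valid))) = {Load}, so the formula holds at Load.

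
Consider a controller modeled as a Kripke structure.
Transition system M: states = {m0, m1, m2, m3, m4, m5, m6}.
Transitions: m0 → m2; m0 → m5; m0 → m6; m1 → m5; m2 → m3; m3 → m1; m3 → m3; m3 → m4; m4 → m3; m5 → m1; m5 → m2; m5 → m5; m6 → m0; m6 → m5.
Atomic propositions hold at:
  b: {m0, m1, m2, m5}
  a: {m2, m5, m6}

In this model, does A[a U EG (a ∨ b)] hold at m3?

Sat(a ∨ b) = {m0, m1, m2, m5, m6}
EG (a ∨ b): greatest fixpoint, start Z0 = {m0, m1, m2, m5, m6}, keep only states in Sat with some successor in Z. Z1 = {m0, m1, m5, m6}; fixed.
Sat(EG (a ∨ b)) = {m0, m1, m5, m6}
A[a U EG (a ∨ b)]: least fixpoint, start Z0 = Sat(EG (a ∨ b)) = {m0, m1, m5, m6}, add states in Sat(a) with every successor in Z. Already a fixed point.
Sat(A[a U EG (a ∨ b)]) = {m0, m1, m5, m6}
m3 ∉ Sat(A[a U EG (a ∨ b)]) = {m0, m1, m5, m6}, so the formula does not hold at m3.

No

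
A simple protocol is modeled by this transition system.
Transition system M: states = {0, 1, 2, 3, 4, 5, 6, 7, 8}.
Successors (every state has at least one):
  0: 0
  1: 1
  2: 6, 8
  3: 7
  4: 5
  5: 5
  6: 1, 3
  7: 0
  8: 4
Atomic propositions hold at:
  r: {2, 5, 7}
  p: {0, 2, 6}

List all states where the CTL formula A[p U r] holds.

A[p U r]: least fixpoint, start Z0 = Sat(r) = {2, 5, 7}, add states in Sat(p) with every successor in Z. Already a fixed point.
Sat(A[p U r]) = {2, 5, 7}

{2, 5, 7}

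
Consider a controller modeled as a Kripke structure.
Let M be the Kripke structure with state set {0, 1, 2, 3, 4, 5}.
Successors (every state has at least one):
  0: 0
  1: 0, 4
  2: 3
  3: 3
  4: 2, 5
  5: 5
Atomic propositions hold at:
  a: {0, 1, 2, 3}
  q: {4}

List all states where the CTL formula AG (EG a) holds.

{0, 2, 3}

EG a: greatest fixpoint, start Z0 = {0, 1, 2, 3}, keep only states in Sat with some successor in Z. Already a fixed point.
Sat(EG a) = {0, 1, 2, 3}
AG (EG a): greatest fixpoint, start Z0 = {0, 1, 2, 3}, keep only states in Sat with every successor in Z. Z1 = {0, 2, 3}; fixed.
Sat(AG (EG a)) = {0, 2, 3}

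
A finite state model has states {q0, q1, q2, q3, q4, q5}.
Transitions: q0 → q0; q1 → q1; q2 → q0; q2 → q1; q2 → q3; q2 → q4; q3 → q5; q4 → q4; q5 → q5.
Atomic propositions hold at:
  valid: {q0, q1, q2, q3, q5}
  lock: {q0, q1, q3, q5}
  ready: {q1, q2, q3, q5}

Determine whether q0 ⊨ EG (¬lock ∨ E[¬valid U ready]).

No

Sat(¬lock) = {q2, q4}
Sat(¬valid) = {q4}
E[¬valid U ready]: least fixpoint, start Z0 = Sat(ready) = {q1, q2, q3, q5}, add states in Sat(¬valid) with some successor in Z. Already a fixed point.
Sat(E[¬valid U ready]) = {q1, q2, q3, q5}
Sat(¬lock ∨ E[¬valid U ready]) = {q1, q2, q3, q4, q5}
EG (¬lock ∨ E[¬valid U ready]): greatest fixpoint, start Z0 = {q1, q2, q3, q4, q5}, keep only states in Sat with some successor in Z. Already a fixed point.
Sat(EG (¬lock ∨ E[¬valid U ready])) = {q1, q2, q3, q4, q5}
q0 ∉ Sat(EG (¬lock ∨ E[¬valid U ready])) = {q1, q2, q3, q4, q5}, so the formula does not hold at q0.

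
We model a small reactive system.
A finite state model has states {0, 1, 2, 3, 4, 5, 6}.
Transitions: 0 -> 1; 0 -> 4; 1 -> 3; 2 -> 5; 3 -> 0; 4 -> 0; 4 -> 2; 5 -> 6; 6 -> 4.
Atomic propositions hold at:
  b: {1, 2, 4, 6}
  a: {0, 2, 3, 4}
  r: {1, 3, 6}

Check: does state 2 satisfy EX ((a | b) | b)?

Sat(a | b) = {0, 1, 2, 3, 4, 6}
Sat((a | b) | b) = {0, 1, 2, 3, 4, 6}
Sat(EX ((a | b) | b)) = {s : some successor in {0, 1, 2, 3, 4, 6}} = {0, 1, 3, 4, 5, 6}
2 ∉ Sat(EX ((a | b) | b)) = {0, 1, 3, 4, 5, 6}, so the formula does not hold at 2.

No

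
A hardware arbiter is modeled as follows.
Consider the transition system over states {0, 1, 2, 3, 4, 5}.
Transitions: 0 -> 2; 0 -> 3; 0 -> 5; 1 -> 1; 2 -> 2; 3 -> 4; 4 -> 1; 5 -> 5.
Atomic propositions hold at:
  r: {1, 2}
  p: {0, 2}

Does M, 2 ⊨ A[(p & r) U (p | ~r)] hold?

Yes

Sat(p & r) = {2}
Sat(~r) = {0, 3, 4, 5}
Sat(p | ~r) = {0, 2, 3, 4, 5}
A[(p & r) U (p | ~r)]: least fixpoint, start Z0 = Sat((p | ~r)) = {0, 2, 3, 4, 5}, add states in Sat(p & r) with every successor in Z. Already a fixed point.
Sat(A[(p & r) U (p | ~r)]) = {0, 2, 3, 4, 5}
2 ∈ Sat(A[(p & r) U (p | ~r)]) = {0, 2, 3, 4, 5}, so the formula holds at 2.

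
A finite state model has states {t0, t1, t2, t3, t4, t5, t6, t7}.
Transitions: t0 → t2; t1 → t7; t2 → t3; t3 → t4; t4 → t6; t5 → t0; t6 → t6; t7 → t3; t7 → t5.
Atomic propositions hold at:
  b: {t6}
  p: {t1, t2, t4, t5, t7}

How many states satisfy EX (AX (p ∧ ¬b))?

Sat(¬b) = {t0, t1, t2, t3, t4, t5, t7}
Sat(p ∧ ¬b) = {t1, t2, t4, t5, t7}
Sat(AX (p ∧ ¬b)) = {s : every successor in {t1, t2, t4, t5, t7}} = {t0, t1, t3}
Sat(EX (AX (p ∧ ¬b))) = {s : some successor in {t0, t1, t3}} = {t2, t5, t7}
|Sat(EX (AX (p ∧ ¬b)))| = |{t2, t5, t7}| = 3.

3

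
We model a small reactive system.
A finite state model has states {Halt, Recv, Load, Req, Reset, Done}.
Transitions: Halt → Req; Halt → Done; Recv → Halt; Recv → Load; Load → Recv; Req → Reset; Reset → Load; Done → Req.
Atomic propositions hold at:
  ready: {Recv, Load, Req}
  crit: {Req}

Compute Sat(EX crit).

Sat(EX crit) = {s : some successor in {Req}} = {Halt, Done}

{Halt, Done}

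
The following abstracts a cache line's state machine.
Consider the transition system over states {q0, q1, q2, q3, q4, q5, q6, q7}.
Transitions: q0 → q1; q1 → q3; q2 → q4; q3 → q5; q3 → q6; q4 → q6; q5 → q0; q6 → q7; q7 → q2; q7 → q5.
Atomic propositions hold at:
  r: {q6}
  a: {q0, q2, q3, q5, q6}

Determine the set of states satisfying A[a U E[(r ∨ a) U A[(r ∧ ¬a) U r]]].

{q3, q6}

Sat(r ∨ a) = {q0, q2, q3, q5, q6}
Sat(¬a) = {q1, q4, q7}
Sat(r ∧ ¬a) = ∅
A[(r ∧ ¬a) U r]: least fixpoint, start Z0 = Sat(r) = {q6}, add states in Sat(r ∧ ¬a) with every successor in Z. Already a fixed point.
Sat(A[(r ∧ ¬a) U r]) = {q6}
E[(r ∨ a) U A[(r ∧ ¬a) U r]]: least fixpoint, start Z0 = Sat(A[(r ∧ ¬a) U r]) = {q6}, add states in Sat(r ∨ a) with some successor in Z. Z1 = {q3, q6}; fixed.
Sat(E[(r ∨ a) U A[(r ∧ ¬a) U r]]) = {q3, q6}
A[a U E[(r ∨ a) U A[(r ∧ ¬a) U r]]]: least fixpoint, start Z0 = Sat(E[(r ∨ a) U A[(r ∧ ¬a) U r]]) = {q3, q6}, add states in Sat(a) with every successor in Z. Already a fixed point.
Sat(A[a U E[(r ∨ a) U A[(r ∧ ¬a) U r]]]) = {q3, q6}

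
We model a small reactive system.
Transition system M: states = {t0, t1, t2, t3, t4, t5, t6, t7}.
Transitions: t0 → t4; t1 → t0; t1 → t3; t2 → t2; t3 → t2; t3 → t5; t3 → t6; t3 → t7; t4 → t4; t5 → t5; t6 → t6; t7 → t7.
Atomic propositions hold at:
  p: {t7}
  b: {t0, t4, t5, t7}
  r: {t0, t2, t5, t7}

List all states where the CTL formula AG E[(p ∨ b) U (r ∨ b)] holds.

{t0, t2, t4, t5, t7}

Sat(p ∨ b) = {t0, t4, t5, t7}
Sat(r ∨ b) = {t0, t2, t4, t5, t7}
E[(p ∨ b) U (r ∨ b)]: least fixpoint, start Z0 = Sat((r ∨ b)) = {t0, t2, t4, t5, t7}, add states in Sat(p ∨ b) with some successor in Z. Already a fixed point.
Sat(E[(p ∨ b) U (r ∨ b)]) = {t0, t2, t4, t5, t7}
AG E[(p ∨ b) U (r ∨ b)]: greatest fixpoint, start Z0 = {t0, t2, t4, t5, t7}, keep only states in Sat with every successor in Z. Already a fixed point.
Sat(AG E[(p ∨ b) U (r ∨ b)]) = {t0, t2, t4, t5, t7}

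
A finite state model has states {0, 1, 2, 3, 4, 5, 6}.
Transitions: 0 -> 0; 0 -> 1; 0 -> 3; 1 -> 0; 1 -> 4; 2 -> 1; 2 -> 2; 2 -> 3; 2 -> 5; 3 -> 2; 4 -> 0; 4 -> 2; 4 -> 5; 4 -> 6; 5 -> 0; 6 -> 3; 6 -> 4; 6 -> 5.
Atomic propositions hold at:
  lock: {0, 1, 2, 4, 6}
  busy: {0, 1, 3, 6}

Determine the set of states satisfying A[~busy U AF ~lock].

{3, 5}

Sat(~busy) = {2, 4, 5}
Sat(~lock) = {3, 5}
AF ~lock: least fixpoint, start Z0 = {3, 5}, add states with every successor in Z. Already a fixed point.
Sat(AF ~lock) = {3, 5}
A[~busy U AF ~lock]: least fixpoint, start Z0 = Sat(AF ~lock) = {3, 5}, add states in Sat(~busy) with every successor in Z. Already a fixed point.
Sat(A[~busy U AF ~lock]) = {3, 5}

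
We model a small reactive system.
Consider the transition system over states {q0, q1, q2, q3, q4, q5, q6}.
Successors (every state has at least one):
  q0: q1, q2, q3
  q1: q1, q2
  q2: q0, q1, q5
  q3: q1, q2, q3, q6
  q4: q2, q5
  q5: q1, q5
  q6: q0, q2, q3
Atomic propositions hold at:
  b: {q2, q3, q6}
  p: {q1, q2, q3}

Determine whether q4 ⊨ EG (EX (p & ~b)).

Sat(~b) = {q0, q1, q4, q5}
Sat(p & ~b) = {q1}
Sat(EX (p & ~b)) = {s : some successor in {q1}} = {q0, q1, q2, q3, q5}
EG (EX (p & ~b)): greatest fixpoint, start Z0 = {q0, q1, q2, q3, q5}, keep only states in Sat with some successor in Z. Already a fixed point.
Sat(EG (EX (p & ~b))) = {q0, q1, q2, q3, q5}
q4 ∉ Sat(EG (EX (p & ~b))) = {q0, q1, q2, q3, q5}, so the formula does not hold at q4.

No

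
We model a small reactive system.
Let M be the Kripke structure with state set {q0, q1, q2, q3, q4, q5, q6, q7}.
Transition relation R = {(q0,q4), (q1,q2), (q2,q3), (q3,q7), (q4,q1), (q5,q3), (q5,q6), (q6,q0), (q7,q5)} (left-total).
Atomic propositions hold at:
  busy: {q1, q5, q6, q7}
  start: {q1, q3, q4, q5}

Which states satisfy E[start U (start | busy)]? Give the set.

Sat(start | busy) = {q1, q3, q4, q5, q6, q7}
E[start U (start | busy)]: least fixpoint, start Z0 = Sat((start | busy)) = {q1, q3, q4, q5, q6, q7}, add states in Sat(start) with some successor in Z. Already a fixed point.
Sat(E[start U (start | busy)]) = {q1, q3, q4, q5, q6, q7}

{q1, q3, q4, q5, q6, q7}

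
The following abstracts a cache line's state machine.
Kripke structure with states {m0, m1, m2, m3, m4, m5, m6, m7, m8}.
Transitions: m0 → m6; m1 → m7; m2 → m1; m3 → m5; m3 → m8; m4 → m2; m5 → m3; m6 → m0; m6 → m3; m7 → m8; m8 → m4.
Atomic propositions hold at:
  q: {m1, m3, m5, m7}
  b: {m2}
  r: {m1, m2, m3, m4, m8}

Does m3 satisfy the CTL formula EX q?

Yes

Sat(EX q) = {s : some successor in {m1, m3, m5, m7}} = {m1, m2, m3, m5, m6}
m3 ∈ Sat(EX q) = {m1, m2, m3, m5, m6}, so the formula holds at m3.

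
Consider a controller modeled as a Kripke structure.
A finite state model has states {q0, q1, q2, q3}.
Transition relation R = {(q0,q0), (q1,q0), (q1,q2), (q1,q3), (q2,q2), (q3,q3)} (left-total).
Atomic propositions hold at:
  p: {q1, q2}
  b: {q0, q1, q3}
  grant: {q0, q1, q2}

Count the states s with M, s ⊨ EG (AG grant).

2

AG grant: greatest fixpoint, start Z0 = {q0, q1, q2}, keep only states in Sat with every successor in Z. Z1 = {q0, q2}; fixed.
Sat(AG grant) = {q0, q2}
EG (AG grant): greatest fixpoint, start Z0 = {q0, q2}, keep only states in Sat with some successor in Z. Already a fixed point.
Sat(EG (AG grant)) = {q0, q2}
|Sat(EG (AG grant))| = |{q0, q2}| = 2.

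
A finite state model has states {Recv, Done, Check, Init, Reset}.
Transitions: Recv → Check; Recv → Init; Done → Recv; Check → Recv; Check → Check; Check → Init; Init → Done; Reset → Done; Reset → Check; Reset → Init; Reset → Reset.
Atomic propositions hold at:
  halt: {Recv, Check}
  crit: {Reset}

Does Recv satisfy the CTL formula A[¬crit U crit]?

No

Sat(¬crit) = {Recv, Done, Check, Init}
A[¬crit U crit]: least fixpoint, start Z0 = Sat(crit) = {Reset}, add states in Sat(¬crit) with every successor in Z. Already a fixed point.
Sat(A[¬crit U crit]) = {Reset}
Recv ∉ Sat(A[¬crit U crit]) = {Reset}, so the formula does not hold at Recv.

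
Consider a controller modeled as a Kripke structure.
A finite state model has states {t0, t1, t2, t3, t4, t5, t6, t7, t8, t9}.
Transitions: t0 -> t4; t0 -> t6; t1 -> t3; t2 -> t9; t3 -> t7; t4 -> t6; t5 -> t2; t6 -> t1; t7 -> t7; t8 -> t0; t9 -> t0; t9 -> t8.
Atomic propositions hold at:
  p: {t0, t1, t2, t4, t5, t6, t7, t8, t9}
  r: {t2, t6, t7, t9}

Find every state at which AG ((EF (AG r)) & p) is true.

{t7}

AG r: greatest fixpoint, start Z0 = {t2, t6, t7, t9}, keep only states in Sat with every successor in Z. Z1 = {t2, t7}; Z2 = {t7}; fixed.
Sat(AG r) = {t7}
EF (AG r): least fixpoint, start Z0 = {t7}, add states with some successor in Z. Z1 = {t3, t7}; Z2 = {t1, t3, t7}; Z3 = {t1, t3, t6, t7}; Z4 = {t0, t1, t3, t4, t6, t7}; Z5 = {t0, t1, t3, t4, t6, t7, t8, t9}; Z6 = {t0, t1, t2, t3, t4, t6, t7, t8, t9}; Z7 = {t0, t1, t2, t3, t4, t5, t6, t7, t8, t9}; fixed.
Sat(EF (AG r)) = {t0, t1, t2, t3, t4, t5, t6, t7, t8, t9}
Sat((EF (AG r)) & p) = {t0, t1, t2, t4, t5, t6, t7, t8, t9}
AG ((EF (AG r)) & p): greatest fixpoint, start Z0 = {t0, t1, t2, t4, t5, t6, t7, t8, t9}, keep only states in Sat with every successor in Z. Z1 = {t0, t2, t4, t5, t6, t7, t8, t9}; Z2 = {t0, t2, t4, t5, t7, t8, t9}; Z3 = {t2, t5, t7, t8, t9}; Z4 = {t2, t5, t7}; Z5 = {t5, t7}; Z6 = {t7}; fixed.
Sat(AG ((EF (AG r)) & p)) = {t7}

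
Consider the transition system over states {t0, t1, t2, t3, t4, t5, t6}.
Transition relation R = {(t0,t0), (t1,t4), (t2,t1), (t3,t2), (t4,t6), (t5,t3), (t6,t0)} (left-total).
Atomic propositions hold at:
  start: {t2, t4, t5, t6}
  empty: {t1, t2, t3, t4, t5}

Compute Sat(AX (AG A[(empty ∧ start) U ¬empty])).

Sat(empty ∧ start) = {t2, t4, t5}
Sat(¬empty) = {t0, t6}
A[(empty ∧ start) U ¬empty]: least fixpoint, start Z0 = Sat(¬empty) = {t0, t6}, add states in Sat(empty ∧ start) with every successor in Z. Z1 = {t0, t4, t6}; fixed.
Sat(A[(empty ∧ start) U ¬empty]) = {t0, t4, t6}
AG A[(empty ∧ start) U ¬empty]: greatest fixpoint, start Z0 = {t0, t4, t6}, keep only states in Sat with every successor in Z. Already a fixed point.
Sat(AG A[(empty ∧ start) U ¬empty]) = {t0, t4, t6}
Sat(AX (AG A[(empty ∧ start) U ¬empty])) = {s : every successor in {t0, t4, t6}} = {t0, t1, t4, t6}

{t0, t1, t4, t6}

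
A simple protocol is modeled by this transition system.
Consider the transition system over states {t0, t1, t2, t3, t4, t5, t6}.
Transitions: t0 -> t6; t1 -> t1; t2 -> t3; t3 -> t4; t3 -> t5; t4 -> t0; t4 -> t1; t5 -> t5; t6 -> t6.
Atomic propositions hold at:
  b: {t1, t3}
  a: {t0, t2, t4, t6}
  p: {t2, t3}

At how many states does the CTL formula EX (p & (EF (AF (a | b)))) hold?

Sat(a | b) = {t0, t1, t2, t3, t4, t6}
AF (a | b): least fixpoint, start Z0 = {t0, t1, t2, t3, t4, t6}, add states with every successor in Z. Already a fixed point.
Sat(AF (a | b)) = {t0, t1, t2, t3, t4, t6}
EF (AF (a | b)): least fixpoint, start Z0 = {t0, t1, t2, t3, t4, t6}, add states with some successor in Z. Already a fixed point.
Sat(EF (AF (a | b))) = {t0, t1, t2, t3, t4, t6}
Sat(p & (EF (AF (a | b)))) = {t2, t3}
Sat(EX (p & (EF (AF (a | b))))) = {s : some successor in {t2, t3}} = {t2}
|Sat(EX (p & (EF (AF (a | b)))))| = |{t2}| = 1.

1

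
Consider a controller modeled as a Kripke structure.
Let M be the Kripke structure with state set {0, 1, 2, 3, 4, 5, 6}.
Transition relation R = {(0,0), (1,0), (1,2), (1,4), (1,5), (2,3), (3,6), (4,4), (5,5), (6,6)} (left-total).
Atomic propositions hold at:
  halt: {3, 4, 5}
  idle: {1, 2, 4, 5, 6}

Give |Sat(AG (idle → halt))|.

3

Sat(idle → halt) = {0, 3, 4, 5}
AG (idle → halt): greatest fixpoint, start Z0 = {0, 3, 4, 5}, keep only states in Sat with every successor in Z. Z1 = {0, 4, 5}; fixed.
Sat(AG (idle → halt)) = {0, 4, 5}
|Sat(AG (idle → halt))| = |{0, 4, 5}| = 3.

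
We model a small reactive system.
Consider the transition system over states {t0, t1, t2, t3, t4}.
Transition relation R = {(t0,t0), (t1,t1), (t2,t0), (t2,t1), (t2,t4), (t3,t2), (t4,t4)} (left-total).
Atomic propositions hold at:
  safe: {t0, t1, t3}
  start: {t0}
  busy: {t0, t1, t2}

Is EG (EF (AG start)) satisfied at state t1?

No

AG start: greatest fixpoint, start Z0 = {t0}, keep only states in Sat with every successor in Z. Already a fixed point.
Sat(AG start) = {t0}
EF (AG start): least fixpoint, start Z0 = {t0}, add states with some successor in Z. Z1 = {t0, t2}; Z2 = {t0, t2, t3}; fixed.
Sat(EF (AG start)) = {t0, t2, t3}
EG (EF (AG start)): greatest fixpoint, start Z0 = {t0, t2, t3}, keep only states in Sat with some successor in Z. Already a fixed point.
Sat(EG (EF (AG start))) = {t0, t2, t3}
t1 ∉ Sat(EG (EF (AG start))) = {t0, t2, t3}, so the formula does not hold at t1.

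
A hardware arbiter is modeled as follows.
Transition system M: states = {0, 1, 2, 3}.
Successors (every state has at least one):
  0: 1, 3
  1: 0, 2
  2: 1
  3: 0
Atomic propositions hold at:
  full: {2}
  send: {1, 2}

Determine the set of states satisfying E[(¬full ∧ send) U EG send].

{1, 2}

Sat(¬full) = {0, 1, 3}
Sat(¬full ∧ send) = {1}
EG send: greatest fixpoint, start Z0 = {1, 2}, keep only states in Sat with some successor in Z. Already a fixed point.
Sat(EG send) = {1, 2}
E[(¬full ∧ send) U EG send]: least fixpoint, start Z0 = Sat(EG send) = {1, 2}, add states in Sat(¬full ∧ send) with some successor in Z. Already a fixed point.
Sat(E[(¬full ∧ send) U EG send]) = {1, 2}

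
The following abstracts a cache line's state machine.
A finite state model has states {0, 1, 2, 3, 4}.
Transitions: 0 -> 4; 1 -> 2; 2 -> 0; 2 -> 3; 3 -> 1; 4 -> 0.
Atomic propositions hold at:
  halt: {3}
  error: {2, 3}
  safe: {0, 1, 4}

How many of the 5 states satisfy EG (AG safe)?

AG safe: greatest fixpoint, start Z0 = {0, 1, 4}, keep only states in Sat with every successor in Z. Z1 = {0, 4}; fixed.
Sat(AG safe) = {0, 4}
EG (AG safe): greatest fixpoint, start Z0 = {0, 4}, keep only states in Sat with some successor in Z. Already a fixed point.
Sat(EG (AG safe)) = {0, 4}
|Sat(EG (AG safe))| = |{0, 4}| = 2.

2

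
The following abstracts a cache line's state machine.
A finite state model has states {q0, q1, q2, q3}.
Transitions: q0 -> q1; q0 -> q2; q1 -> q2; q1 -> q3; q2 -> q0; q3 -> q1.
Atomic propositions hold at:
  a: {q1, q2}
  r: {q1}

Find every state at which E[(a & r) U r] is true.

Sat(a & r) = {q1}
E[(a & r) U r]: least fixpoint, start Z0 = Sat(r) = {q1}, add states in Sat(a & r) with some successor in Z. Already a fixed point.
Sat(E[(a & r) U r]) = {q1}

{q1}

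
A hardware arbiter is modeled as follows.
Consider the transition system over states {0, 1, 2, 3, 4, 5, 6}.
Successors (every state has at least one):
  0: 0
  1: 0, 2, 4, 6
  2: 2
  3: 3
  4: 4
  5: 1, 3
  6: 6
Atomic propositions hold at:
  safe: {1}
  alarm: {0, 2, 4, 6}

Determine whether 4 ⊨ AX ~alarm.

Sat(~alarm) = {1, 3, 5}
Sat(AX ~alarm) = {s : every successor in {1, 3, 5}} = {3, 5}
4 ∉ Sat(AX ~alarm) = {3, 5}, so the formula does not hold at 4.

No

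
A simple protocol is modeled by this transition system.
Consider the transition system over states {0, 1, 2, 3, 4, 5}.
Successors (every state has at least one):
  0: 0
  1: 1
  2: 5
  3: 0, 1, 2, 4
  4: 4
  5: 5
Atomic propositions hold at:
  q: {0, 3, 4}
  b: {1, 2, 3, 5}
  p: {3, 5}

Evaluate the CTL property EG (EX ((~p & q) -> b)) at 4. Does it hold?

No

Sat(~p) = {0, 1, 2, 4}
Sat(~p & q) = {0, 4}
Sat((~p & q) -> b) = {1, 2, 3, 5}
Sat(EX ((~p & q) -> b)) = {s : some successor in {1, 2, 3, 5}} = {1, 2, 3, 5}
EG (EX ((~p & q) -> b)): greatest fixpoint, start Z0 = {1, 2, 3, 5}, keep only states in Sat with some successor in Z. Already a fixed point.
Sat(EG (EX ((~p & q) -> b))) = {1, 2, 3, 5}
4 ∉ Sat(EG (EX ((~p & q) -> b))) = {1, 2, 3, 5}, so the formula does not hold at 4.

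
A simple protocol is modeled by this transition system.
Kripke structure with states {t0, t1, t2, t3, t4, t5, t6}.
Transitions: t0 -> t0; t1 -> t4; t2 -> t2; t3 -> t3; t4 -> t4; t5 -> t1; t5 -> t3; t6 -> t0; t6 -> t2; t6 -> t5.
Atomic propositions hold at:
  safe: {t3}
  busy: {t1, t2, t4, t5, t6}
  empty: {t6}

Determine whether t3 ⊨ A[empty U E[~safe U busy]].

No

Sat(~safe) = {t0, t1, t2, t4, t5, t6}
E[~safe U busy]: least fixpoint, start Z0 = Sat(busy) = {t1, t2, t4, t5, t6}, add states in Sat(~safe) with some successor in Z. Already a fixed point.
Sat(E[~safe U busy]) = {t1, t2, t4, t5, t6}
A[empty U E[~safe U busy]]: least fixpoint, start Z0 = Sat(E[~safe U busy]) = {t1, t2, t4, t5, t6}, add states in Sat(empty) with every successor in Z. Already a fixed point.
Sat(A[empty U E[~safe U busy]]) = {t1, t2, t4, t5, t6}
t3 ∉ Sat(A[empty U E[~safe U busy]]) = {t1, t2, t4, t5, t6}, so the formula does not hold at t3.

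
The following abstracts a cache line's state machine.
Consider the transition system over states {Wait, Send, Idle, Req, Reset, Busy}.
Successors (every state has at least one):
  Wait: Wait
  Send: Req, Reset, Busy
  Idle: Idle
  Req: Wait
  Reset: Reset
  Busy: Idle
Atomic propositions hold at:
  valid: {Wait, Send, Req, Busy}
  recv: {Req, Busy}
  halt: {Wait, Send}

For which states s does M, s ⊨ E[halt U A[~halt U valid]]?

{Wait, Send, Req, Busy}

Sat(~halt) = {Idle, Req, Reset, Busy}
A[~halt U valid]: least fixpoint, start Z0 = Sat(valid) = {Wait, Send, Req, Busy}, add states in Sat(~halt) with every successor in Z. Already a fixed point.
Sat(A[~halt U valid]) = {Wait, Send, Req, Busy}
E[halt U A[~halt U valid]]: least fixpoint, start Z0 = Sat(A[~halt U valid]) = {Wait, Send, Req, Busy}, add states in Sat(halt) with some successor in Z. Already a fixed point.
Sat(E[halt U A[~halt U valid]]) = {Wait, Send, Req, Busy}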